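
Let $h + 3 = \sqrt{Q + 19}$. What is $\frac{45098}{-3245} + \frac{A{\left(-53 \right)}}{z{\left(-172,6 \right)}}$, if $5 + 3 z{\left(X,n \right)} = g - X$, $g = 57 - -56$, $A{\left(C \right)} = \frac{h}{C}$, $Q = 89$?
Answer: $- \frac{133845023}{9631160} - \frac{9 \sqrt{3}}{7420} \approx -13.899$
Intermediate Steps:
$h = -3 + 6 \sqrt{3}$ ($h = -3 + \sqrt{89 + 19} = -3 + \sqrt{108} = -3 + 6 \sqrt{3} \approx 7.3923$)
$A{\left(C \right)} = \frac{-3 + 6 \sqrt{3}}{C}$
$g = 113$ ($g = 57 + 56 = 113$)
$z{\left(X,n \right)} = 36 - \frac{X}{3}$ ($z{\left(X,n \right)} = - \frac{5}{3} + \frac{113 - X}{3} = - \frac{5}{3} - \left(- \frac{113}{3} + \frac{X}{3}\right) = 36 - \frac{X}{3}$)
$\frac{45098}{-3245} + \frac{A{\left(-53 \right)}}{z{\left(-172,6 \right)}} = \frac{45098}{-3245} + \frac{3 \frac{1}{-53} \left(-1 + 2 \sqrt{3}\right)}{36 - - \frac{172}{3}} = 45098 \left(- \frac{1}{3245}\right) + \frac{3 \left(- \frac{1}{53}\right) \left(-1 + 2 \sqrt{3}\right)}{36 + \frac{172}{3}} = - \frac{45098}{3245} + \frac{\frac{3}{53} - \frac{6 \sqrt{3}}{53}}{\frac{280}{3}} = - \frac{45098}{3245} + \left(\frac{3}{53} - \frac{6 \sqrt{3}}{53}\right) \frac{3}{280} = - \frac{45098}{3245} + \left(\frac{9}{14840} - \frac{9 \sqrt{3}}{7420}\right) = - \frac{133845023}{9631160} - \frac{9 \sqrt{3}}{7420}$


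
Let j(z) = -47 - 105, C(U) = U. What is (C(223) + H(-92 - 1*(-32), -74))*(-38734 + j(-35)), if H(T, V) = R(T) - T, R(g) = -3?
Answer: -10888080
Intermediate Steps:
H(T, V) = -3 - T
j(z) = -152
(C(223) + H(-92 - 1*(-32), -74))*(-38734 + j(-35)) = (223 + (-3 - (-92 - 1*(-32))))*(-38734 - 152) = (223 + (-3 - (-92 + 32)))*(-38886) = (223 + (-3 - 1*(-60)))*(-38886) = (223 + (-3 + 60))*(-38886) = (223 + 57)*(-38886) = 280*(-38886) = -10888080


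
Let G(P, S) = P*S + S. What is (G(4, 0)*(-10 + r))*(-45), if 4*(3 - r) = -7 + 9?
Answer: 0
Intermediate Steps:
G(P, S) = S + P*S
r = 5/2 (r = 3 - (-7 + 9)/4 = 3 - 1/4*2 = 3 - 1/2 = 5/2 ≈ 2.5000)
(G(4, 0)*(-10 + r))*(-45) = ((0*(1 + 4))*(-10 + 5/2))*(-45) = ((0*5)*(-15/2))*(-45) = (0*(-15/2))*(-45) = 0*(-45) = 0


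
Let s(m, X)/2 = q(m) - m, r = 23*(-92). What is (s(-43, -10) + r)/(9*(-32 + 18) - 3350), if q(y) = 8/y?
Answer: 43653/74734 ≈ 0.58411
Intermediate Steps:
r = -2116
s(m, X) = -2*m + 16/m (s(m, X) = 2*(8/m - m) = 2*(-m + 8/m) = -2*m + 16/m)
(s(-43, -10) + r)/(9*(-32 + 18) - 3350) = ((-2*(-43) + 16/(-43)) - 2116)/(9*(-32 + 18) - 3350) = ((86 + 16*(-1/43)) - 2116)/(9*(-14) - 3350) = ((86 - 16/43) - 2116)/(-126 - 3350) = (3682/43 - 2116)/(-3476) = -87306/43*(-1/3476) = 43653/74734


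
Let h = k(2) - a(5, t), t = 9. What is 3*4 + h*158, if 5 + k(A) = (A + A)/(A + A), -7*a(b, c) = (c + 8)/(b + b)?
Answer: -20357/35 ≈ -581.63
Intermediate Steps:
a(b, c) = -(8 + c)/(14*b) (a(b, c) = -(c + 8)/(7*(b + b)) = -(8 + c)/(7*(2*b)) = -(8 + c)*1/(2*b)/7 = -(8 + c)/(14*b))
k(A) = -4 (k(A) = -5 + (A + A)/(A + A) = -5 + (2*A)/((2*A)) = -5 + (2*A)*(1/(2*A)) = -5 + 1 = -4)
h = -263/70 (h = -4 - (-8 - 1*9)/(14*5) = -4 - (-8 - 9)/(14*5) = -4 - (-17)/(14*5) = -4 - 1*(-17/70) = -4 + 17/70 = -263/70 ≈ -3.7571)
3*4 + h*158 = 3*4 - 263/70*158 = 12 - 20777/35 = -20357/35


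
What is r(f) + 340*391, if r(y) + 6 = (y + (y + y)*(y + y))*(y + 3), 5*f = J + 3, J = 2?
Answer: 132954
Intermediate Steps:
f = 1 (f = (2 + 3)/5 = (⅕)*5 = 1)
r(y) = -6 + (3 + y)*(y + 4*y²) (r(y) = -6 + (y + (y + y)*(y + y))*(y + 3) = -6 + (y + (2*y)*(2*y))*(3 + y) = -6 + (y + 4*y²)*(3 + y) = -6 + (3 + y)*(y + 4*y²))
r(f) + 340*391 = (-6 + 3*1 + 4*1³ + 13*1²) + 340*391 = (-6 + 3 + 4*1 + 13*1) + 132940 = (-6 + 3 + 4 + 13) + 132940 = 14 + 132940 = 132954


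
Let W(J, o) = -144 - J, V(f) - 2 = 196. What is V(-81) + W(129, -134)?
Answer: -75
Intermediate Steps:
V(f) = 198 (V(f) = 2 + 196 = 198)
V(-81) + W(129, -134) = 198 + (-144 - 1*129) = 198 + (-144 - 129) = 198 - 273 = -75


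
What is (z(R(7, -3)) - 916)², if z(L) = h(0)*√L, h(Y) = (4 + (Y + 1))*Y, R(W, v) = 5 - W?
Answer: 839056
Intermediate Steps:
h(Y) = Y*(5 + Y) (h(Y) = (4 + (1 + Y))*Y = (5 + Y)*Y = Y*(5 + Y))
z(L) = 0 (z(L) = (0*(5 + 0))*√L = (0*5)*√L = 0*√L = 0)
(z(R(7, -3)) - 916)² = (0 - 916)² = (-916)² = 839056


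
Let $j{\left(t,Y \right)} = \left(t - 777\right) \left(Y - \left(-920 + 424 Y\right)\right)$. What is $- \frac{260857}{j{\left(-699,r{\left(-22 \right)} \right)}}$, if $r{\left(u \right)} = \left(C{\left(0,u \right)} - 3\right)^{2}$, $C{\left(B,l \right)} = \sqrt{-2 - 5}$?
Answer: $\frac{9651709}{33280540992} - \frac{36780837 i \sqrt{7}}{3697837888} \approx 0.00029001 - 0.026316 i$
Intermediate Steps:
$C{\left(B,l \right)} = i \sqrt{7}$ ($C{\left(B,l \right)} = \sqrt{-7} = i \sqrt{7}$)
$r{\left(u \right)} = \left(-3 + i \sqrt{7}\right)^{2}$ ($r{\left(u \right)} = \left(i \sqrt{7} - 3\right)^{2} = \left(-3 + i \sqrt{7}\right)^{2}$)
$j{\left(t,Y \right)} = \left(-777 + t\right) \left(920 - 423 Y\right)$ ($j{\left(t,Y \right)} = \left(-777 + t\right) \left(Y - \left(-920 + 424 Y\right)\right) = \left(-777 + t\right) \left(920 - 423 Y\right)$)
$- \frac{260857}{j{\left(-699,r{\left(-22 \right)} \right)}} = - \frac{260857}{-714840 + 920 \left(-699\right) + 328671 \left(3 - i \sqrt{7}\right)^{2} - 423 \left(3 - i \sqrt{7}\right)^{2} \left(-699\right)} = - \frac{260857}{-714840 - 643080 + 328671 \left(3 - i \sqrt{7}\right)^{2} + 295677 \left(3 - i \sqrt{7}\right)^{2}} = - \frac{260857}{-1357920 + 624348 \left(3 - i \sqrt{7}\right)^{2}}$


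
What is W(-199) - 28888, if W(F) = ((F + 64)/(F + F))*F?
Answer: -57911/2 ≈ -28956.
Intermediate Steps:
W(F) = 32 + F/2 (W(F) = ((64 + F)/((2*F)))*F = ((64 + F)*(1/(2*F)))*F = ((64 + F)/(2*F))*F = 32 + F/2)
W(-199) - 28888 = (32 + (½)*(-199)) - 28888 = (32 - 199/2) - 28888 = -135/2 - 28888 = -57911/2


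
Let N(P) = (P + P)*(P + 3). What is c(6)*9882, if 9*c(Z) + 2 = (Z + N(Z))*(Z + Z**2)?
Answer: 5255028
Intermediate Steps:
N(P) = 2*P*(3 + P) (N(P) = (2*P)*(3 + P) = 2*P*(3 + P))
c(Z) = -2/9 + (Z + Z**2)*(Z + 2*Z*(3 + Z))/9 (c(Z) = -2/9 + ((Z + 2*Z*(3 + Z))*(Z + Z**2))/9 = -2/9 + ((Z + Z**2)*(Z + 2*Z*(3 + Z)))/9 = -2/9 + (Z + Z**2)*(Z + 2*Z*(3 + Z))/9)
c(6)*9882 = (-2/9 + 6**3 + (2/9)*6**4 + (7/9)*6**2)*9882 = (-2/9 + 216 + (2/9)*1296 + (7/9)*36)*9882 = (-2/9 + 216 + 288 + 28)*9882 = (4786/9)*9882 = 5255028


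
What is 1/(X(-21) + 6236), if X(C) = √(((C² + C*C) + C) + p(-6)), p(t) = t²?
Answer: 6236/38886799 - √897/38886799 ≈ 0.00015959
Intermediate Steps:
X(C) = √(36 + C + 2*C²) (X(C) = √(((C² + C*C) + C) + (-6)²) = √(((C² + C²) + C) + 36) = √((2*C² + C) + 36) = √((C + 2*C²) + 36) = √(36 + C + 2*C²))
1/(X(-21) + 6236) = 1/(√(36 - 21 + 2*(-21)²) + 6236) = 1/(√(36 - 21 + 2*441) + 6236) = 1/(√(36 - 21 + 882) + 6236) = 1/(√897 + 6236) = 1/(6236 + √897)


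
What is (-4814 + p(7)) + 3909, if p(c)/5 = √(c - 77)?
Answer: -905 + 5*I*√70 ≈ -905.0 + 41.833*I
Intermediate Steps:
p(c) = 5*√(-77 + c) (p(c) = 5*√(c - 77) = 5*√(-77 + c))
(-4814 + p(7)) + 3909 = (-4814 + 5*√(-77 + 7)) + 3909 = (-4814 + 5*√(-70)) + 3909 = (-4814 + 5*(I*√70)) + 3909 = (-4814 + 5*I*√70) + 3909 = -905 + 5*I*√70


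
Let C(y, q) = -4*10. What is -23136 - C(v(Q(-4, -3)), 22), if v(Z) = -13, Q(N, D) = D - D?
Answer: -23096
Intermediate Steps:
Q(N, D) = 0
C(y, q) = -40
-23136 - C(v(Q(-4, -3)), 22) = -23136 - 1*(-40) = -23136 + 40 = -23096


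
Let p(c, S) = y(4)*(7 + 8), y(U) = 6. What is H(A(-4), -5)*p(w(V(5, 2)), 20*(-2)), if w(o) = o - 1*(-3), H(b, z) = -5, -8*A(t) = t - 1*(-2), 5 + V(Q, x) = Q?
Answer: -450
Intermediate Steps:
V(Q, x) = -5 + Q
A(t) = -¼ - t/8 (A(t) = -(t - 1*(-2))/8 = -(t + 2)/8 = -(2 + t)/8 = -¼ - t/8)
w(o) = 3 + o (w(o) = o + 3 = 3 + o)
p(c, S) = 90 (p(c, S) = 6*(7 + 8) = 6*15 = 90)
H(A(-4), -5)*p(w(V(5, 2)), 20*(-2)) = -5*90 = -450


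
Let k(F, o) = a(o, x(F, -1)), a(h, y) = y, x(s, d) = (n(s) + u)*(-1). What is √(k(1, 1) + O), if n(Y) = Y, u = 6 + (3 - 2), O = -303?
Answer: I*√311 ≈ 17.635*I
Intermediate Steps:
u = 7 (u = 6 + 1 = 7)
x(s, d) = -7 - s (x(s, d) = (s + 7)*(-1) = (7 + s)*(-1) = -7 - s)
k(F, o) = -7 - F
√(k(1, 1) + O) = √((-7 - 1*1) - 303) = √((-7 - 1) - 303) = √(-8 - 303) = √(-311) = I*√311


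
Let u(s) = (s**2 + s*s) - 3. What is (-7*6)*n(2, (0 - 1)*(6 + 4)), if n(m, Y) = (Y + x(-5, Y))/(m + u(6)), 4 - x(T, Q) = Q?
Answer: -168/71 ≈ -2.3662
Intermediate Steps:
x(T, Q) = 4 - Q
u(s) = -3 + 2*s**2 (u(s) = (s**2 + s**2) - 3 = 2*s**2 - 3 = -3 + 2*s**2)
n(m, Y) = 4/(69 + m) (n(m, Y) = (Y + (4 - Y))/(m + (-3 + 2*6**2)) = 4/(m + (-3 + 2*36)) = 4/(m + (-3 + 72)) = 4/(m + 69) = 4/(69 + m))
(-7*6)*n(2, (0 - 1)*(6 + 4)) = (-7*6)*(4/(69 + 2)) = -168/71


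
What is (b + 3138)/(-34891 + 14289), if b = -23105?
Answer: 19967/20602 ≈ 0.96918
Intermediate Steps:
(b + 3138)/(-34891 + 14289) = (-23105 + 3138)/(-34891 + 14289) = -19967/(-20602) = -19967*(-1/20602) = 19967/20602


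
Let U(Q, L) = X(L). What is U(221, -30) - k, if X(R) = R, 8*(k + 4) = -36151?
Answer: 35943/8 ≈ 4492.9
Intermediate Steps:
k = -36183/8 (k = -4 + (1/8)*(-36151) = -4 - 36151/8 = -36183/8 ≈ -4522.9)
U(Q, L) = L
U(221, -30) - k = -30 - 1*(-36183/8) = -30 + 36183/8 = 35943/8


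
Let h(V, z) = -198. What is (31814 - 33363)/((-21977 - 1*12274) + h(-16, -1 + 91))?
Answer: 1549/34449 ≈ 0.044965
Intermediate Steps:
(31814 - 33363)/((-21977 - 1*12274) + h(-16, -1 + 91)) = (31814 - 33363)/((-21977 - 1*12274) - 198) = -1549/((-21977 - 12274) - 198) = -1549/(-34251 - 198) = -1549/(-34449) = -1549*(-1/34449) = 1549/34449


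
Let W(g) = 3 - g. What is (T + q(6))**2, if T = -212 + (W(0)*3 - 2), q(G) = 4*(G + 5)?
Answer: 25921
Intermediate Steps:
q(G) = 20 + 4*G (q(G) = 4*(5 + G) = 20 + 4*G)
T = -205 (T = -212 + ((3 - 1*0)*3 - 2) = -212 + ((3 + 0)*3 - 2) = -212 + (3*3 - 2) = -212 + (9 - 2) = -212 + 7 = -205)
(T + q(6))**2 = (-205 + (20 + 4*6))**2 = (-205 + (20 + 24))**2 = (-205 + 44)**2 = (-161)**2 = 25921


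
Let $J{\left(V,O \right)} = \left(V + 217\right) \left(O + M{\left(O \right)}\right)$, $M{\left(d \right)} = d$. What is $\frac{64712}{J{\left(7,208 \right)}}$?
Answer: $\frac{8089}{11648} \approx 0.69445$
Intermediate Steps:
$J{\left(V,O \right)} = 2 O \left(217 + V\right)$ ($J{\left(V,O \right)} = \left(V + 217\right) \left(O + O\right) = \left(217 + V\right) 2 O = 2 O \left(217 + V\right)$)
$\frac{64712}{J{\left(7,208 \right)}} = \frac{64712}{2 \cdot 208 \left(217 + 7\right)} = \frac{64712}{2 \cdot 208 \cdot 224} = \frac{64712}{93184} = 64712 \cdot \frac{1}{93184} = \frac{8089}{11648}$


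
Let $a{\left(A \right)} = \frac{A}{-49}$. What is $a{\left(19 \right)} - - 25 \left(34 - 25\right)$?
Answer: $\frac{11006}{49} \approx 224.61$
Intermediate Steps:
$a{\left(A \right)} = - \frac{A}{49}$ ($a{\left(A \right)} = A \left(- \frac{1}{49}\right) = - \frac{A}{49}$)
$a{\left(19 \right)} - - 25 \left(34 - 25\right) = \left(- \frac{1}{49}\right) 19 - - 25 \left(34 - 25\right) = - \frac{19}{49} - \left(-25\right) 9 = - \frac{19}{49} - -225 = - \frac{19}{49} + 225 = \frac{11006}{49}$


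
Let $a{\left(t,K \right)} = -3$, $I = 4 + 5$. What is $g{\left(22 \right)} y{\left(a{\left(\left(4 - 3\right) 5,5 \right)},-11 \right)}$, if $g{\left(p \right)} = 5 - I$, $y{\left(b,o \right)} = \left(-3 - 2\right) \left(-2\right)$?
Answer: $-40$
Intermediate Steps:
$I = 9$
$y{\left(b,o \right)} = 10$ ($y{\left(b,o \right)} = \left(-5\right) \left(-2\right) = 10$)
$g{\left(p \right)} = -4$ ($g{\left(p \right)} = 5 - 9 = -4$)
$g{\left(22 \right)} y{\left(a{\left(\left(4 - 3\right) 5,5 \right)},-11 \right)} = \left(-4\right) 10 = -40$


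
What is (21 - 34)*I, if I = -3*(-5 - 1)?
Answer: -234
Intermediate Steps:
I = 18 (I = -3*(-6) = 18)
(21 - 34)*I = (21 - 34)*18 = -13*18 = -234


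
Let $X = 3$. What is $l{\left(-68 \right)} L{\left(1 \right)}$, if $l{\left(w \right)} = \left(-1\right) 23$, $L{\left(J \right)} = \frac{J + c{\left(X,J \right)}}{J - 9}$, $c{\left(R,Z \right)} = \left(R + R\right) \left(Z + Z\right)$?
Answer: $\frac{299}{8} \approx 37.375$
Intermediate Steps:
$c{\left(R,Z \right)} = 4 R Z$ ($c{\left(R,Z \right)} = 2 R 2 Z = 4 R Z$)
$L{\left(J \right)} = \frac{13 J}{-9 + J}$ ($L{\left(J \right)} = \frac{J + 4 \cdot 3 J}{J - 9} = \frac{J + 12 J}{-9 + J} = \frac{13 J}{-9 + J}$)
$l{\left(w \right)} = -23$
$l{\left(-68 \right)} L{\left(1 \right)} = - 23 \cdot 13 \cdot 1 \frac{1}{-9 + 1} = - 23 \cdot 13 \cdot 1 \frac{1}{-8} = - 23 \cdot 13 \cdot 1 \left(- \frac{1}{8}\right) = \left(-23\right) \left(- \frac{13}{8}\right) = \frac{299}{8}$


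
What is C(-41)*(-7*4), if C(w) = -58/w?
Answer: -1624/41 ≈ -39.610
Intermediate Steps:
C(-41)*(-7*4) = (-58/(-41))*(-7*4) = -58*(-1/41)*(-28) = (58/41)*(-28) = -1624/41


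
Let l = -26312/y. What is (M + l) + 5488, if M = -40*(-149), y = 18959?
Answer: 217016320/18959 ≈ 11447.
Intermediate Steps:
M = 5960
l = -26312/18959 ≈ -1.3878
(M + l) + 5488 = (5960 - 26312/18959) + 5488 = 112969328/18959 + 5488 = 217016320/18959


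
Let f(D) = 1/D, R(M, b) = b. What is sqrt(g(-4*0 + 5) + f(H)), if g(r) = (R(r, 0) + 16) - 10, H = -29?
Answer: sqrt(5017)/29 ≈ 2.4424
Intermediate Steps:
g(r) = 6 (g(r) = (0 + 16) - 10 = 16 - 10 = 6)
sqrt(g(-4*0 + 5) + f(H)) = sqrt(6 + 1/(-29)) = sqrt(6 - 1/29) = sqrt(173/29) = sqrt(5017)/29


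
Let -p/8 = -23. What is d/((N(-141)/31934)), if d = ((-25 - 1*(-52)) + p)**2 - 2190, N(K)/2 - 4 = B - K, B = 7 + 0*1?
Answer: 675899077/152 ≈ 4.4467e+6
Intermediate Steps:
p = 184 (p = -8*(-23) = 184)
B = 7 (B = 7 + 0 = 7)
N(K) = 22 - 2*K (N(K) = 8 + 2*(7 - K) = 8 + (14 - 2*K) = 22 - 2*K)
d = 42331 (d = ((-25 - 1*(-52)) + 184)**2 - 2190 = ((-25 + 52) + 184)**2 - 2190 = (27 + 184)**2 - 2190 = 211**2 - 2190 = 44521 - 2190 = 42331)
d/((N(-141)/31934)) = 42331/(((22 - 2*(-141))/31934)) = 42331/(((22 + 282)*(1/31934))) = 42331/((304*(1/31934))) = 42331/(152/15967) = 42331*(15967/152) = 675899077/152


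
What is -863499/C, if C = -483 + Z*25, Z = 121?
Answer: -863499/2542 ≈ -339.69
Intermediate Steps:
C = 2542 (C = -483 + 121*25 = -483 + 3025 = 2542)
-863499/C = -863499/2542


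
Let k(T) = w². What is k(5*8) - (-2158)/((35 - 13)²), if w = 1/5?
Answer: 27217/6050 ≈ 4.4987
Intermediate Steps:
w = ⅕ ≈ 0.20000
k(T) = 1/25 (k(T) = (⅕)² = 1/25)
k(5*8) - (-2158)/((35 - 13)²) = 1/25 - (-2158)/((35 - 13)²) = 1/25 - (-2158)/(22²) = 1/25 - (-2158)/484 = 1/25 - 1*(-1079/242) = 1/25 + 1079/242 = 27217/6050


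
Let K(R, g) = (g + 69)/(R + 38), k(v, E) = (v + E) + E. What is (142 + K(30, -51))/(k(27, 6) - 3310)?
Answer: -4837/111214 ≈ -0.043493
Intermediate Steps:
k(v, E) = v + 2*E (k(v, E) = (E + v) + E = v + 2*E)
K(R, g) = (69 + g)/(38 + R)
(142 + K(30, -51))/(k(27, 6) - 3310) = (142 + (69 - 51)/(38 + 30))/((27 + 2*6) - 3310) = (142 + 18/68)/((27 + 12) - 3310) = (142 + (1/68)*18)/(39 - 3310) = (142 + 9/34)/(-3271) = (4837/34)*(-1/3271) = -4837/111214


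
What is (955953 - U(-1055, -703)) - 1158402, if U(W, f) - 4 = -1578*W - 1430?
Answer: -1865813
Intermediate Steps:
U(W, f) = -1426 - 1578*W (U(W, f) = 4 + (-1578*W - 1430) = 4 + (-1430 - 1578*W) = -1426 - 1578*W)
(955953 - U(-1055, -703)) - 1158402 = (955953 - (-1426 - 1578*(-1055))) - 1158402 = (955953 - (-1426 + 1664790)) - 1158402 = (955953 - 1*1663364) - 1158402 = (955953 - 1663364) - 1158402 = -707411 - 1158402 = -1865813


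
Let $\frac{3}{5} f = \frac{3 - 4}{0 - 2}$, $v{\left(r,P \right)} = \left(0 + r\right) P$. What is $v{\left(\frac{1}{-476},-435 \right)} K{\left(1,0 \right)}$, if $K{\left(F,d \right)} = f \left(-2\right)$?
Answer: $- \frac{725}{476} \approx -1.5231$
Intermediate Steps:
$v{\left(r,P \right)} = P r$ ($v{\left(r,P \right)} = r P = P r$)
$f = \frac{5}{6}$ ($f = \frac{5 \frac{3 - 4}{0 - 2}}{3} = \frac{5 \left(- \frac{1}{-2}\right)}{3} = \frac{5 \left(\left(-1\right) \left(- \frac{1}{2}\right)\right)}{3} = \frac{5}{3} \cdot \frac{1}{2} = \frac{5}{6} \approx 0.83333$)
$K{\left(F,d \right)} = - \frac{5}{3}$ ($K{\left(F,d \right)} = \frac{5}{6} \left(-2\right) = - \frac{5}{3}$)
$v{\left(\frac{1}{-476},-435 \right)} K{\left(1,0 \right)} = - \frac{435}{-476} \left(- \frac{5}{3}\right) = \left(-435\right) \left(- \frac{1}{476}\right) \left(- \frac{5}{3}\right) = \frac{435}{476} \left(- \frac{5}{3}\right) = - \frac{725}{476}$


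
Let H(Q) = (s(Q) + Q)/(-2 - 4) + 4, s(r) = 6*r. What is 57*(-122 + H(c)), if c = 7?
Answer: -14383/2 ≈ -7191.5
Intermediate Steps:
H(Q) = 4 - 7*Q/6 (H(Q) = (6*Q + Q)/(-2 - 4) + 4 = (7*Q)/(-6) + 4 = (7*Q)*(-⅙) + 4 = -7*Q/6 + 4 = 4 - 7*Q/6)
57*(-122 + H(c)) = 57*(-122 + (4 - 7/6*7)) = 57*(-122 + (4 - 49/6)) = 57*(-122 - 25/6) = 57*(-757/6) = -14383/2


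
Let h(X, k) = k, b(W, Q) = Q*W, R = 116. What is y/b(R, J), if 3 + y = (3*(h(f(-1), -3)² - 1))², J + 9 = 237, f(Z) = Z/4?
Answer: 191/8816 ≈ 0.021665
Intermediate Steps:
f(Z) = Z/4 (f(Z) = Z*(¼) = Z/4)
J = 228 (J = -9 + 237 = 228)
y = 573 (y = -3 + (3*((-3)² - 1))² = -3 + (3*(9 - 1))² = -3 + (3*8)² = -3 + 24² = -3 + 576 = 573)
y/b(R, J) = 573/((228*116)) = 573/26448 = 573*(1/26448) = 191/8816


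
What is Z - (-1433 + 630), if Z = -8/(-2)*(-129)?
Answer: 287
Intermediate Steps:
Z = -516 (Z = -8*(-½)*(-129) = 4*(-129) = -516)
Z - (-1433 + 630) = -516 - (-1433 + 630) = -516 - 1*(-803) = -516 + 803 = 287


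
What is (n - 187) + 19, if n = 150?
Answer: -18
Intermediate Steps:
(n - 187) + 19 = (150 - 187) + 19 = -37 + 19 = -18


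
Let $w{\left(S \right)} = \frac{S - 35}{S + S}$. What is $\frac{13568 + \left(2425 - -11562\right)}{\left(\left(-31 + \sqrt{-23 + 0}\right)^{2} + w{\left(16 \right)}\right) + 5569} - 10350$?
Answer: $\frac{30 \left(- 71801333 i - 684480 \sqrt{23}\right)}{1984 \sqrt{23} + 208205 i} \approx -10346.0 + 0.19314 i$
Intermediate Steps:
$w{\left(S \right)} = \frac{-35 + S}{2 S}$
$\frac{13568 + \left(2425 - -11562\right)}{\left(\left(-31 + \sqrt{-23 + 0}\right)^{2} + w{\left(16 \right)}\right) + 5569} - 10350 = \frac{13568 + \left(2425 - -11562\right)}{\left(\left(-31 + \sqrt{-23 + 0}\right)^{2} + \frac{-35 + 16}{2 \cdot 16}\right) + 5569} - 10350 = \frac{13568 + \left(2425 + 11562\right)}{\left(\left(-31 + \sqrt{-23}\right)^{2} + \frac{1}{2} \cdot \frac{1}{16} \left(-19\right)\right) + 5569} - 10350 = \frac{13568 + 13987}{\left(\left(-31 + i \sqrt{23}\right)^{2} - \frac{19}{32}\right) + 5569} - 10350 = \frac{27555}{\left(- \frac{19}{32} + \left(-31 + i \sqrt{23}\right)^{2}\right) + 5569} - 10350 = \frac{27555}{\frac{178189}{32} + \left(-31 + i \sqrt{23}\right)^{2}} - 10350 = -10350 + \frac{27555}{\frac{178189}{32} + \left(-31 + i \sqrt{23}\right)^{2}}$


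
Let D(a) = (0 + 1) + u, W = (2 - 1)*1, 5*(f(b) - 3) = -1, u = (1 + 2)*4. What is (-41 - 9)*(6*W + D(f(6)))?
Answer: -950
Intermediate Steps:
u = 12 (u = 3*4 = 12)
f(b) = 14/5 (f(b) = 3 + (⅕)*(-1) = 3 - ⅕ = 14/5)
W = 1 (W = 1*1 = 1)
D(a) = 13 (D(a) = (0 + 1) + 12 = 1 + 12 = 13)
(-41 - 9)*(6*W + D(f(6))) = (-41 - 9)*(6*1 + 13) = -50*(6 + 13) = -50*19 = -950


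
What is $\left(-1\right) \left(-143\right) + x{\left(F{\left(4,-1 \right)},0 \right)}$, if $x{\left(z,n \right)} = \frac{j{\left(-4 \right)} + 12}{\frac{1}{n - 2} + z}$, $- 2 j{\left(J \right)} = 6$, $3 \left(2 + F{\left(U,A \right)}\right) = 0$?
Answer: $\frac{697}{5} \approx 139.4$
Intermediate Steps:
$F{\left(U,A \right)} = -2$ ($F{\left(U,A \right)} = -2 + \frac{1}{3} \cdot 0 = -2 + 0 = -2$)
$j{\left(J \right)} = -3$ ($j{\left(J \right)} = \left(- \frac{1}{2}\right) 6 = -3$)
$x{\left(z,n \right)} = \frac{9}{z + \frac{1}{-2 + n}}$ ($x{\left(z,n \right)} = \frac{-3 + 12}{\frac{1}{n - 2} + z} = \frac{9}{\frac{1}{-2 + n} + z} = \frac{9}{z + \frac{1}{-2 + n}}$)
$\left(-1\right) \left(-143\right) + x{\left(F{\left(4,-1 \right)},0 \right)} = \left(-1\right) \left(-143\right) + \frac{9 \left(-2 + 0\right)}{1 - -4 + 0 \left(-2\right)} = 143 + 9 \frac{1}{1 + 4 + 0} \left(-2\right) = 143 + 9 \cdot \frac{1}{5} \left(-2\right) = 143 - \frac{18}{5} = \frac{697}{5}$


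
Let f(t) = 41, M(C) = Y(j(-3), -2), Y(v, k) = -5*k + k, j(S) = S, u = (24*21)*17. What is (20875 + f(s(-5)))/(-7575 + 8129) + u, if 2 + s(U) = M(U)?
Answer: 2383794/277 ≈ 8605.8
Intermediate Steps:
u = 8568 (u = 504*17 = 8568)
Y(v, k) = -4*k
M(C) = 8 (M(C) = -4*(-2) = 8)
s(U) = 6 (s(U) = -2 + 8 = 6)
(20875 + f(s(-5)))/(-7575 + 8129) + u = (20875 + 41)/(-7575 + 8129) + 8568 = 20916/554 + 8568 = 20916*(1/554) + 8568 = 10458/277 + 8568 = 2383794/277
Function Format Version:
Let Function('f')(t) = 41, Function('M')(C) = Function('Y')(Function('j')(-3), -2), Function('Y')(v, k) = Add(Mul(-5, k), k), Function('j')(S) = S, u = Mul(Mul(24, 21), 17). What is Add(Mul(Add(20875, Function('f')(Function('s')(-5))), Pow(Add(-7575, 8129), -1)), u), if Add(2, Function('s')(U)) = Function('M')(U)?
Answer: Rational(2383794, 277) ≈ 8605.8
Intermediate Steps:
u = 8568 (u = Mul(504, 17) = 8568)
Function('Y')(v, k) = Mul(-4, k)
Function('M')(C) = 8 (Function('M')(C) = Mul(-4, -2) = 8)
Function('s')(U) = 6 (Function('s')(U) = Add(-2, 8) = 6)
Add(Mul(Add(20875, Function('f')(Function('s')(-5))), Pow(Add(-7575, 8129), -1)), u) = Add(Mul(Add(20875, 41), Pow(Add(-7575, 8129), -1)), 8568) = Add(Mul(20916, Pow(554, -1)), 8568) = Add(Mul(20916, Rational(1, 554)), 8568) = Add(Rational(10458, 277), 8568) = Rational(2383794, 277)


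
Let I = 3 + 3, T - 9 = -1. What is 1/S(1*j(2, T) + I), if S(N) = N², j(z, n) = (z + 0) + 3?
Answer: 1/121 ≈ 0.0082645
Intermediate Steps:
T = 8 (T = 9 - 1 = 8)
j(z, n) = 3 + z (j(z, n) = z + 3 = 3 + z)
I = 6
1/S(1*j(2, T) + I) = 1/((1*(3 + 2) + 6)²) = 1/((1*5 + 6)²) = 1/((5 + 6)²) = 1/(11²) = 1/121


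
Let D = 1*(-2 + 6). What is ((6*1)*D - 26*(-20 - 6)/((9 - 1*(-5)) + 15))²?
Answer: 1882384/841 ≈ 2238.3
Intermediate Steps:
D = 4 (D = 1*4 = 4)
((6*1)*D - 26*(-20 - 6)/((9 - 1*(-5)) + 15))² = ((6*1)*4 - 26*(-20 - 6)/((9 - 1*(-5)) + 15))² = (6*4 - 26*(-26/((9 + 5) + 15)))² = (24 - 26*(-26/(14 + 15)))² = (24 - 26/(29*(-1/26)))² = (24 - 26/(-29/26))² = (24 - 26*(-26/29))² = (24 + 676/29)² = (1372/29)² = 1882384/841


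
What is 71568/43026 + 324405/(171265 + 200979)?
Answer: 95301897/37596644 ≈ 2.5349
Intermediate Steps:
71568/43026 + 324405/(171265 + 200979) = 71568*(1/43026) + 324405/372244 = 168/101 + 324405*(1/372244) = 168/101 + 324405/372244 = 95301897/37596644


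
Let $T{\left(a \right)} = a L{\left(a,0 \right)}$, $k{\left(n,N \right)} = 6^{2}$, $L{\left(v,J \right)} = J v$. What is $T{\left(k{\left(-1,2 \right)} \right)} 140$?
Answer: $0$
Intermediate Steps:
$k{\left(n,N \right)} = 36$
$T{\left(a \right)} = 0$ ($T{\left(a \right)} = a 0 a = a 0 = 0$)
$T{\left(k{\left(-1,2 \right)} \right)} 140 = 0 \cdot 140 = 0$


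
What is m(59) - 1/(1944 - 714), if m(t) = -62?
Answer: -76261/1230 ≈ -62.001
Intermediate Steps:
m(59) - 1/(1944 - 714) = -62 - 1/(1944 - 714) = -62 - 1/1230 = -76261/1230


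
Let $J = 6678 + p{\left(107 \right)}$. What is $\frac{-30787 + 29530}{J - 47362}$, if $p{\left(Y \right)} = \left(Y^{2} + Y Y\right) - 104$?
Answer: $\frac{1257}{17890} \approx 0.070263$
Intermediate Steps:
$p{\left(Y \right)} = -104 + 2 Y^{2}$ ($p{\left(Y \right)} = \left(Y^{2} + Y^{2}\right) - 104 = 2 Y^{2} - 104 = -104 + 2 Y^{2}$)
$J = 29472$ ($J = 6678 - \left(104 - 2 \cdot 107^{2}\right) = 6678 + \left(-104 + 2 \cdot 11449\right) = 6678 + \left(-104 + 22898\right) = 6678 + 22794 = 29472$)
$\frac{-30787 + 29530}{J - 47362} = \frac{-30787 + 29530}{29472 - 47362} = - \frac{1257}{-17890} = \left(-1257\right) \left(- \frac{1}{17890}\right) = \frac{1257}{17890}$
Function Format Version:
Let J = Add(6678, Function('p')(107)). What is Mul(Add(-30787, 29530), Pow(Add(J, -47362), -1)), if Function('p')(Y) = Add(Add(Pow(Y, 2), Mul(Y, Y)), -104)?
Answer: Rational(1257, 17890) ≈ 0.070263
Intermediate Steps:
Function('p')(Y) = Add(-104, Mul(2, Pow(Y, 2))) (Function('p')(Y) = Add(Add(Pow(Y, 2), Pow(Y, 2)), -104) = Add(Mul(2, Pow(Y, 2)), -104) = Add(-104, Mul(2, Pow(Y, 2))))
J = 29472 (J = Add(6678, Add(-104, Mul(2, Pow(107, 2)))) = Add(6678, Add(-104, Mul(2, 11449))) = Add(6678, Add(-104, 22898)) = Add(6678, 22794) = 29472)
Mul(Add(-30787, 29530), Pow(Add(J, -47362), -1)) = Mul(Add(-30787, 29530), Pow(Add(29472, -47362), -1)) = Mul(-1257, Pow(-17890, -1)) = Mul(-1257, Rational(-1, 17890)) = Rational(1257, 17890)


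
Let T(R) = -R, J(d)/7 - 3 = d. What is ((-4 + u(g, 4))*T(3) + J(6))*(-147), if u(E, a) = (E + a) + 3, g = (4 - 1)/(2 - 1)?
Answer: -6615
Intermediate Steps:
J(d) = 21 + 7*d
g = 3 (g = 3/1 = 3*1 = 3)
u(E, a) = 3 + E + a
((-4 + u(g, 4))*T(3) + J(6))*(-147) = ((-4 + (3 + 3 + 4))*(-1*3) + (21 + 7*6))*(-147) = ((-4 + 10)*(-3) + (21 + 42))*(-147) = (6*(-3) + 63)*(-147) = (-18 + 63)*(-147) = 45*(-147) = -6615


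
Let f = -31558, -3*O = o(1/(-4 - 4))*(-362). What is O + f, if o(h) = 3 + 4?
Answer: -92140/3 ≈ -30713.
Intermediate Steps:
o(h) = 7
O = 2534/3 (O = -7*(-362)/3 = -⅓*(-2534) = 2534/3 ≈ 844.67)
O + f = 2534/3 - 31558 = -92140/3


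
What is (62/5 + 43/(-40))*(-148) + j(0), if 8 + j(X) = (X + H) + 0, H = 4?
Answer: -16801/10 ≈ -1680.1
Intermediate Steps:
j(X) = -4 + X (j(X) = -8 + ((X + 4) + 0) = -8 + ((4 + X) + 0) = -8 + (4 + X) = -4 + X)
(62/5 + 43/(-40))*(-148) + j(0) = (62/5 + 43/(-40))*(-148) + (-4 + 0) = (62*(⅕) + 43*(-1/40))*(-148) - 4 = (62/5 - 43/40)*(-148) - 4 = (453/40)*(-148) - 4 = -16761/10 - 4 = -16801/10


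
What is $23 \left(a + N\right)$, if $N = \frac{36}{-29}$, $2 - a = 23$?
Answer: $- \frac{14835}{29} \approx -511.55$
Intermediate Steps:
$a = -21$ ($a = 2 - 23 = -21$)
$N = - \frac{36}{29}$ ($N = 36 \left(- \frac{1}{29}\right) = - \frac{36}{29} \approx -1.2414$)
$23 \left(a + N\right) = 23 \left(-21 - \frac{36}{29}\right) = 23 \left(- \frac{645}{29}\right) = - \frac{14835}{29}$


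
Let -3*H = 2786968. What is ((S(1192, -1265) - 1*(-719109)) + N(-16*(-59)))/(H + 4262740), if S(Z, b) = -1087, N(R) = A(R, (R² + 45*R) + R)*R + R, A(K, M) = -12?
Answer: 1061457/5000626 ≈ 0.21226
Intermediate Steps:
H = -2786968/3 (H = -⅓*2786968 = -2786968/3 ≈ -9.2899e+5)
N(R) = -11*R (N(R) = -12*R + R = -11*R)
((S(1192, -1265) - 1*(-719109)) + N(-16*(-59)))/(H + 4262740) = ((-1087 - 1*(-719109)) - (-176)*(-59))/(-2786968/3 + 4262740) = ((-1087 + 719109) - 11*944)/(10001252/3) = (718022 - 10384)*(3/10001252) = 707638*(3/10001252) = 1061457/5000626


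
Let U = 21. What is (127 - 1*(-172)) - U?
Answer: 278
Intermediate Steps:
(127 - 1*(-172)) - U = (127 - 1*(-172)) - 1*21 = (127 + 172) - 21 = 299 - 21 = 278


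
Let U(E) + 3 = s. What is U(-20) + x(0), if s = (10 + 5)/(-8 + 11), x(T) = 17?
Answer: 19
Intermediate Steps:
s = 5 (s = 15/3 = 15*(1/3) = 5)
U(E) = 2 (U(E) = -3 + 5 = 2)
U(-20) + x(0) = 2 + 17 = 19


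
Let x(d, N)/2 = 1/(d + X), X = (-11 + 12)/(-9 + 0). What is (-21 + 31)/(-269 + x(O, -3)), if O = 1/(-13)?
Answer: -55/1538 ≈ -0.035761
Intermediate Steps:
X = -⅑ (X = 1/(-9) = 1*(-⅑) = -⅑ ≈ -0.11111)
O = -1/13 ≈ -0.076923
x(d, N) = 2/(-⅑ + d) (x(d, N) = 2/(d - ⅑) = 2/(-⅑ + d))
(-21 + 31)/(-269 + x(O, -3)) = (-21 + 31)/(-269 + 18/(-1 + 9*(-1/13))) = 10/(-269 + 18/(-1 - 9/13)) = 10/(-269 + 18/(-22/13)) = 10/(-269 + 18*(-13/22)) = 10/(-269 - 117/11) = 10/(-3076/11) = 10*(-11/3076) = -55/1538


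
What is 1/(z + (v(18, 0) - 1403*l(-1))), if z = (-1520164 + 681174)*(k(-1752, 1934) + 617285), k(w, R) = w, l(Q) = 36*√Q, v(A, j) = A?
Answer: -5613326431/2898867893128641922904 + 549*I/2898867893128641922904 ≈ -1.9364e-12 + 1.8938e-19*I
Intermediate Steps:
z = -516426031670 (z = (-1520164 + 681174)*(-1752 + 617285) = -838990*615533 = -516426031670)
1/(z + (v(18, 0) - 1403*l(-1))) = 1/(-516426031670 + (18 - 50508*√(-1))) = 1/(-516426031670 + (18 - 50508*I)) = 1/(-516426031652 - 50508*I) = (-516426031652 + 50508*I)/266695846167835056907168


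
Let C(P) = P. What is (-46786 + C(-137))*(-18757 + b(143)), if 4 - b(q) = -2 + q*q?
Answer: 1839381600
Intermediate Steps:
b(q) = 6 - q² (b(q) = 4 - (-2 + q*q) = 4 - (-2 + q²) = 4 + (2 - q²) = 6 - q²)
(-46786 + C(-137))*(-18757 + b(143)) = (-46786 - 137)*(-18757 + (6 - 1*143²)) = -46923*(-18757 + (6 - 1*20449)) = -46923*(-18757 + (6 - 20449)) = -46923*(-18757 - 20443) = -46923*(-39200) = 1839381600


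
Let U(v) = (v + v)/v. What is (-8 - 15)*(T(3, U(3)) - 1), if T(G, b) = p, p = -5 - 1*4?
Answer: 230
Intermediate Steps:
U(v) = 2 (U(v) = (2*v)/v = 2)
p = -9 (p = -5 - 4 = -9)
T(G, b) = -9
(-8 - 15)*(T(3, U(3)) - 1) = (-8 - 15)*(-9 - 1) = -23*(-10) = 230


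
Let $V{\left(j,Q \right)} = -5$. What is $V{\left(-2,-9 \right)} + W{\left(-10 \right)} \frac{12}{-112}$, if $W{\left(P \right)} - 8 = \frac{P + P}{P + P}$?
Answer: $- \frac{167}{28} \approx -5.9643$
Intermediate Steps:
$W{\left(P \right)} = 9$ ($W{\left(P \right)} = 8 + \frac{P + P}{P + P} = 8 + \frac{2 P}{2 P} = 8 + 2 P \frac{1}{2 P} = 8 + 1 = 9$)
$V{\left(-2,-9 \right)} + W{\left(-10 \right)} \frac{12}{-112} = -5 + 9 \frac{12}{-112} = -5 + 9 \cdot 12 \left(- \frac{1}{112}\right) = -5 + 9 \left(- \frac{3}{28}\right) = -5 - \frac{27}{28} = - \frac{167}{28}$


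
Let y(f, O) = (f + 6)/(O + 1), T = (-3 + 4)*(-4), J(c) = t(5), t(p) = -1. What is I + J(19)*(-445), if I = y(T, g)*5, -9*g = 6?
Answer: 475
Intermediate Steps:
g = -⅔ (g = -⅑*6 = -⅔ ≈ -0.66667)
J(c) = -1
T = -4 (T = 1*(-4) = -4)
y(f, O) = (6 + f)/(1 + O)
I = 30 (I = ((6 - 4)/(1 - ⅔))*5 = (2/(⅓))*5 = (3*2)*5 = 6*5 = 30)
I + J(19)*(-445) = 30 - 1*(-445) = 30 + 445 = 475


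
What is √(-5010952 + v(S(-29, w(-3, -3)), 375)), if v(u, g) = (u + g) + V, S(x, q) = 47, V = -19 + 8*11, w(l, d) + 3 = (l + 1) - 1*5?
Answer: I*√5010461 ≈ 2238.4*I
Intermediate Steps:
w(l, d) = -7 + l (w(l, d) = -3 + ((l + 1) - 1*5) = -3 + ((1 + l) - 5) = -3 + (-4 + l) = -7 + l)
V = 69 (V = -19 + 88 = 69)
v(u, g) = 69 + g + u (v(u, g) = (u + g) + 69 = (g + u) + 69 = 69 + g + u)
√(-5010952 + v(S(-29, w(-3, -3)), 375)) = √(-5010952 + (69 + 375 + 47)) = √(-5010952 + 491) = √(-5010461) = I*√5010461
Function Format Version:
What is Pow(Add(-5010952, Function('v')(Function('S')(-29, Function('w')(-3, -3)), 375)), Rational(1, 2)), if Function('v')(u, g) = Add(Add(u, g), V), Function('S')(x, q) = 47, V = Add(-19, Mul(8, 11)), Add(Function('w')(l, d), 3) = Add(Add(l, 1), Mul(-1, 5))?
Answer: Mul(I, Pow(5010461, Rational(1, 2))) ≈ Mul(2238.4, I)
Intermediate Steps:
Function('w')(l, d) = Add(-7, l) (Function('w')(l, d) = Add(-3, Add(Add(l, 1), Mul(-1, 5))) = Add(-3, Add(Add(1, l), -5)) = Add(-3, Add(-4, l)) = Add(-7, l))
V = 69 (V = Add(-19, 88) = 69)
Function('v')(u, g) = Add(69, g, u) (Function('v')(u, g) = Add(Add(u, g), 69) = Add(Add(g, u), 69) = Add(69, g, u))
Pow(Add(-5010952, Function('v')(Function('S')(-29, Function('w')(-3, -3)), 375)), Rational(1, 2)) = Pow(Add(-5010952, Add(69, 375, 47)), Rational(1, 2)) = Pow(Add(-5010952, 491), Rational(1, 2)) = Pow(-5010461, Rational(1, 2)) = Mul(I, Pow(5010461, Rational(1, 2)))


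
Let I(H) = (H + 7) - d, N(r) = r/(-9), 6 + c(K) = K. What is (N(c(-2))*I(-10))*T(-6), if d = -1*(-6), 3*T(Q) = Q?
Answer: 16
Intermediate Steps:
c(K) = -6 + K
T(Q) = Q/3
d = 6
N(r) = -r/9 (N(r) = r*(-1/9) = -r/9)
I(H) = 1 + H (I(H) = (H + 7) - 1*6 = (7 + H) - 6 = 1 + H)
(N(c(-2))*I(-10))*T(-6) = ((-(-6 - 2)/9)*(1 - 10))*((1/3)*(-6)) = (-1/9*(-8)*(-9))*(-2) = ((8/9)*(-9))*(-2) = -8*(-2) = 16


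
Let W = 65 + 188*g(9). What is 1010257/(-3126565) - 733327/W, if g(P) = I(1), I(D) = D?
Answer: -2293050126776/791020945 ≈ -2898.8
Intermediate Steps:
g(P) = 1
W = 253 (W = 65 + 188*1 = 65 + 188 = 253)
1010257/(-3126565) - 733327/W = 1010257/(-3126565) - 733327/253 = 1010257*(-1/3126565) - 733327*1/253 = -1010257/3126565 - 733327/253 = -2293050126776/791020945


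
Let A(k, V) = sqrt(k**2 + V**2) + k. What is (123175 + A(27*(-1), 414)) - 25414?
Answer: 97734 + 45*sqrt(85) ≈ 98149.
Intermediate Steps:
A(k, V) = k + sqrt(V**2 + k**2) (A(k, V) = sqrt(V**2 + k**2) + k = k + sqrt(V**2 + k**2))
(123175 + A(27*(-1), 414)) - 25414 = (123175 + (27*(-1) + sqrt(414**2 + (27*(-1))**2))) - 25414 = (123175 + (-27 + sqrt(171396 + (-27)**2))) - 25414 = (123175 + (-27 + sqrt(171396 + 729))) - 25414 = (123175 + (-27 + sqrt(172125))) - 25414 = (123175 + (-27 + 45*sqrt(85))) - 25414 = (123148 + 45*sqrt(85)) - 25414 = 97734 + 45*sqrt(85)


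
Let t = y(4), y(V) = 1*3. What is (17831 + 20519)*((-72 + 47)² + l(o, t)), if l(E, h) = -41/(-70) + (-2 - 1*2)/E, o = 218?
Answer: 18304757965/763 ≈ 2.3990e+7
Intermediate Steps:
y(V) = 3
t = 3
l(E, h) = 41/70 - 4/E (l(E, h) = -41*(-1/70) + (-2 - 2)/E = 41/70 - 4/E)
(17831 + 20519)*((-72 + 47)² + l(o, t)) = (17831 + 20519)*((-72 + 47)² + (41/70 - 4/218)) = 38350*((-25)² + (41/70 - 4*1/218)) = 38350*(625 + (41/70 - 2/109)) = 38350*(625 + 4329/7630) = 38350*(4773079/7630) = 18304757965/763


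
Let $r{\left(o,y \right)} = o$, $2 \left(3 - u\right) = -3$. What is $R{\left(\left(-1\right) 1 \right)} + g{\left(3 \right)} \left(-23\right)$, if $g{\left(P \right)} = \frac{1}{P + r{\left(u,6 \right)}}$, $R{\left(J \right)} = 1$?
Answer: $- \frac{31}{15} \approx -2.0667$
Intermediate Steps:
$u = \frac{9}{2}$ ($u = 3 - - \frac{3}{2} = 3 + \frac{3}{2} = \frac{9}{2} \approx 4.5$)
$g{\left(P \right)} = \frac{1}{\frac{9}{2} + P}$ ($g{\left(P \right)} = \frac{1}{P + \frac{9}{2}} = \frac{1}{\frac{9}{2} + P}$)
$R{\left(\left(-1\right) 1 \right)} + g{\left(3 \right)} \left(-23\right) = 1 + \frac{2}{9 + 2 \cdot 3} \left(-23\right) = 1 + \frac{2}{9 + 6} \left(-23\right) = 1 + \frac{2}{15} \left(-23\right) = 1 - \frac{46}{15} = - \frac{31}{15}$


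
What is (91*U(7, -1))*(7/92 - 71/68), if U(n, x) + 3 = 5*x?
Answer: 275548/391 ≈ 704.73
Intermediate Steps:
U(n, x) = -3 + 5*x
(91*U(7, -1))*(7/92 - 71/68) = (91*(-3 + 5*(-1)))*(7/92 - 71/68) = (91*(-3 - 5))*(7*(1/92) - 71*1/68) = (91*(-8))*(7/92 - 71/68) = -728*(-757/782) = 275548/391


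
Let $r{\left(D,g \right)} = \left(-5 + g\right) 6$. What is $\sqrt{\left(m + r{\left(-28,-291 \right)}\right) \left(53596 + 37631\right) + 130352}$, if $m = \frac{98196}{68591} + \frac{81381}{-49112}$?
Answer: $\frac{37 i \sqrt{335519712825829946852746}}{1684320596} \approx 12724.0 i$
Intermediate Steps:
$m = - \frac{759402219}{3368641192}$ ($m = 98196 \cdot \frac{1}{68591} + 81381 \left(- \frac{1}{49112}\right) = \frac{98196}{68591} - \frac{81381}{49112} = - \frac{759402219}{3368641192} \approx -0.22543$)
$r{\left(D,g \right)} = -30 + 6 g$
$\sqrt{\left(m + r{\left(-28,-291 \right)}\right) \left(53596 + 37631\right) + 130352} = \sqrt{\left(- \frac{759402219}{3368641192} + \left(-30 + 6 \left(-291\right)\right)\right) \left(53596 + 37631\right) + 130352} = \sqrt{\left(- \frac{759402219}{3368641192} - 1776\right) 91227 + 130352} = \sqrt{\left(- \frac{5983466159211}{3368641192}\right) 91227 + 130352} = \sqrt{- \frac{545853667306341897}{3368641192} + 130352} = \sqrt{- \frac{545414558189682313}{3368641192}} = \frac{37 i \sqrt{335519712825829946852746}}{1684320596}$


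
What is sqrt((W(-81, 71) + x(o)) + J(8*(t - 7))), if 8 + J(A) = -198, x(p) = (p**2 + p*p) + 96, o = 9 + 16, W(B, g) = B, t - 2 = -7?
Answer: sqrt(1059) ≈ 32.542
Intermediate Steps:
t = -5 (t = 2 - 7 = -5)
o = 25
x(p) = 96 + 2*p**2 (x(p) = (p**2 + p**2) + 96 = 2*p**2 + 96 = 96 + 2*p**2)
J(A) = -206 (J(A) = -8 - 198 = -206)
sqrt((W(-81, 71) + x(o)) + J(8*(t - 7))) = sqrt((-81 + (96 + 2*25**2)) - 206) = sqrt((-81 + (96 + 2*625)) - 206) = sqrt((-81 + (96 + 1250)) - 206) = sqrt((-81 + 1346) - 206) = sqrt(1265 - 206) = sqrt(1059)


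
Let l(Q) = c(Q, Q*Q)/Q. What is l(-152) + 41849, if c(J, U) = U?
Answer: 41697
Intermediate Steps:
l(Q) = Q (l(Q) = (Q*Q)/Q = Q**2/Q = Q)
l(-152) + 41849 = -152 + 41849 = 41697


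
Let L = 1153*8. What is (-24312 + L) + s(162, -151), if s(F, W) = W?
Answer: -15239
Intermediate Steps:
L = 9224
(-24312 + L) + s(162, -151) = (-24312 + 9224) - 151 = -15088 - 151 = -15239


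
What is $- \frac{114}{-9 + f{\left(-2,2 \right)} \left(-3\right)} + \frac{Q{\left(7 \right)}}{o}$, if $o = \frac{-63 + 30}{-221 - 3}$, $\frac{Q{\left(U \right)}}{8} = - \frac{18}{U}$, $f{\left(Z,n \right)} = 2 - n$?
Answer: $- \frac{4190}{33} \approx -126.97$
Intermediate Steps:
$Q{\left(U \right)} = - \frac{144}{U}$ ($Q{\left(U \right)} = 8 \left(- \frac{18}{U}\right) = - \frac{144}{U}$)
$o = \frac{33}{224}$ ($o = - \frac{33}{-224} = \left(-33\right) \left(- \frac{1}{224}\right) = \frac{33}{224} \approx 0.14732$)
$- \frac{114}{-9 + f{\left(-2,2 \right)} \left(-3\right)} + \frac{Q{\left(7 \right)}}{o} = - \frac{114}{-9 + \left(2 - 2\right) \left(-3\right)} + \frac{\left(-144\right) \frac{1}{7}}{\frac{33}{224}} = - \frac{114}{-9 + \left(2 - 2\right) \left(-3\right)} + \left(-144\right) \frac{1}{7} \cdot \frac{224}{33} = - \frac{114}{-9 + 0 \left(-3\right)} - \frac{1536}{11} = - \frac{114}{-9 + 0} - \frac{1536}{11} = - \frac{114}{-9} - \frac{1536}{11} = \left(-114\right) \left(- \frac{1}{9}\right) - \frac{1536}{11} = \frac{38}{3} - \frac{1536}{11} = - \frac{4190}{33}$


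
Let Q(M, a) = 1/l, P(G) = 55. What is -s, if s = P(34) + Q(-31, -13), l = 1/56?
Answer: -111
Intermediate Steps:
l = 1/56 (l = 1*(1/56) = 1/56 ≈ 0.017857)
Q(M, a) = 56 (Q(M, a) = 1/(1/56) = 56)
s = 111 (s = 55 + 56 = 111)
-s = -1*111 = -111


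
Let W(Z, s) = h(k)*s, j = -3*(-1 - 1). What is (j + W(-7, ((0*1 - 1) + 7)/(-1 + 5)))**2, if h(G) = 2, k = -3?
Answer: 81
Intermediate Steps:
j = 6 (j = -3*(-2) = 6)
W(Z, s) = 2*s
(j + W(-7, ((0*1 - 1) + 7)/(-1 + 5)))**2 = (6 + 2*(((0*1 - 1) + 7)/(-1 + 5)))**2 = (6 + 2*(((0 - 1) + 7)/4))**2 = (6 + 2*((-1 + 7)*(1/4)))**2 = (6 + 2*(6*(1/4)))**2 = (6 + 2*(3/2))**2 = (6 + 3)**2 = 9**2 = 81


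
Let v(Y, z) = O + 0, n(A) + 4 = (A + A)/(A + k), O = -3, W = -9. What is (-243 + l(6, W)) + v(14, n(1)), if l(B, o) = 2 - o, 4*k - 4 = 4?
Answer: -235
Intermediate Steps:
k = 2 (k = 1 + (¼)*4 = 1 + 1 = 2)
n(A) = -4 + 2*A/(2 + A) (n(A) = -4 + (A + A)/(A + 2) = -4 + (2*A)/(2 + A) = -4 + 2*A/(2 + A))
v(Y, z) = -3 (v(Y, z) = -3 + 0 = -3)
(-243 + l(6, W)) + v(14, n(1)) = (-243 + (2 - 1*(-9))) - 3 = (-243 + (2 + 9)) - 3 = (-243 + 11) - 3 = -232 - 3 = -235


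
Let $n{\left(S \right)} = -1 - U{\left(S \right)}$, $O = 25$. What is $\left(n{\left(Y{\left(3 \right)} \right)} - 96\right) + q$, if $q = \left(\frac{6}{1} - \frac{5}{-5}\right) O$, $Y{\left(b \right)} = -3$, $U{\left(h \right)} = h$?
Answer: $81$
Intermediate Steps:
$n{\left(S \right)} = -1 - S$
$q = 175$ ($q = \left(\frac{6}{1} - \frac{5}{-5}\right) 25 = \left(6 \cdot 1 - -1\right) 25 = \left(6 + 1\right) 25 = 7 \cdot 25 = 175$)
$\left(n{\left(Y{\left(3 \right)} \right)} - 96\right) + q = \left(\left(-1 - -3\right) - 96\right) + 175 = \left(\left(-1 + 3\right) - 96\right) + 175 = \left(2 - 96\right) + 175 = -94 + 175 = 81$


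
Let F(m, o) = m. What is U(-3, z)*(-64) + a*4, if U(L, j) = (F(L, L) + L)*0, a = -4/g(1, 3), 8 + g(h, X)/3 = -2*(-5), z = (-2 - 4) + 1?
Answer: -8/3 ≈ -2.6667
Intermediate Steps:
z = -5 (z = -6 + 1 = -5)
g(h, X) = 6 (g(h, X) = -24 + 3*(-2*(-5)) = -24 + 3*10 = -24 + 30 = 6)
a = -⅔ (a = -4/6 = -4*⅙ = -⅔ ≈ -0.66667)
U(L, j) = 0 (U(L, j) = (L + L)*0 = (2*L)*0 = 0)
U(-3, z)*(-64) + a*4 = 0*(-64) - ⅔*4 = 0 - 8/3 = -8/3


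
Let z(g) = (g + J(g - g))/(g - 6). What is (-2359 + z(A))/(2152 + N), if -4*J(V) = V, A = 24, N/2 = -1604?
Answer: 643/288 ≈ 2.2326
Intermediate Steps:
N = -3208 (N = 2*(-1604) = -3208)
J(V) = -V/4
z(g) = g/(-6 + g) (z(g) = (g - (g - g)/4)/(g - 6) = (g - 1/4*0)/(-6 + g) = (g + 0)/(-6 + g) = g/(-6 + g))
(-2359 + z(A))/(2152 + N) = (-2359 + 24/(-6 + 24))/(2152 - 3208) = (-2359 + 24/18)/(-1056) = (-2359 + 24*(1/18))*(-1/1056) = (-2359 + 4/3)*(-1/1056) = -7073/3*(-1/1056) = 643/288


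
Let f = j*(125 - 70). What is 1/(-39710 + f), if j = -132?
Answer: -1/46970 ≈ -2.1290e-5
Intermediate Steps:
f = -7260 (f = -132*(125 - 70) = -132*55 = -7260)
1/(-39710 + f) = 1/(-39710 - 7260) = 1/(-46970) = -1/46970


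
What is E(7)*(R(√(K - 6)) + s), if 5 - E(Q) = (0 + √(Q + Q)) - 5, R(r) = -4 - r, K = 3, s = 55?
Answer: (10 - √14)*(51 - I*√3) ≈ 319.18 - 10.84*I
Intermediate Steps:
E(Q) = 10 - √2*√Q (E(Q) = 5 - ((0 + √(Q + Q)) - 5) = 5 - ((0 + √(2*Q)) - 5) = 5 - ((0 + √2*√Q) - 5) = 5 - (√2*√Q - 5) = 5 - (-5 + √2*√Q) = 5 + (5 - √2*√Q) = 10 - √2*√Q)
E(7)*(R(√(K - 6)) + s) = (10 - √2*√7)*((-4 - √(3 - 6)) + 55) = (10 - √14)*((-4 - √(-3)) + 55) = (10 - √14)*((-4 - I*√3) + 55) = (10 - √14)*(51 - I*√3)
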